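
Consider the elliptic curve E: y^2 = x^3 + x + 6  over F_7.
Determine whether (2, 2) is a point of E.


Check whether y^2 = x^3 + 1 x + 6 (mod 7) for (x, y) = (2, 2).
LHS: y^2 = 2^2 mod 7 = 4
RHS: x^3 + 1 x + 6 = 2^3 + 1*2 + 6 mod 7 = 2
LHS != RHS

No, not on the curve


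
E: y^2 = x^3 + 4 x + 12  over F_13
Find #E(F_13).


For each x in F_13, count y with y^2 = x^3 + 4 x + 12 mod 13:
  x = 0: RHS = 12, y in [5, 8]  -> 2 point(s)
  x = 1: RHS = 4, y in [2, 11]  -> 2 point(s)
  x = 3: RHS = 12, y in [5, 8]  -> 2 point(s)
  x = 4: RHS = 1, y in [1, 12]  -> 2 point(s)
  x = 5: RHS = 1, y in [1, 12]  -> 2 point(s)
  x = 8: RHS = 10, y in [6, 7]  -> 2 point(s)
  x = 9: RHS = 10, y in [6, 7]  -> 2 point(s)
  x = 10: RHS = 12, y in [5, 8]  -> 2 point(s)
  x = 11: RHS = 9, y in [3, 10]  -> 2 point(s)
Affine points: 18. Add the point at infinity: total = 19.

#E(F_13) = 19


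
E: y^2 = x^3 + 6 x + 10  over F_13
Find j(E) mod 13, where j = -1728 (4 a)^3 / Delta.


Delta = -16(4 a^3 + 27 b^2) mod 13 = 7
-1728 * (4 a)^3 = -1728 * (4*6)^3 mod 13 = 5
j = 5 * 7^(-1) mod 13 = 10

j = 10 (mod 13)


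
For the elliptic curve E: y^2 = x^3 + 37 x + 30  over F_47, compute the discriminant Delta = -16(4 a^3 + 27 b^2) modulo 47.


4 a^3 + 27 b^2 = 4*37^3 + 27*30^2 = 202612 + 24300 = 226912
Delta = -16 * (226912) = -3630592
Delta mod 47 = 17

Delta = 17 (mod 47)


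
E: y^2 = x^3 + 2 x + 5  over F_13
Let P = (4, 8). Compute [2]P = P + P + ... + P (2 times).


k = 2 = 10_2 (binary, LSB first: 01)
Double-and-add from P = (4, 8):
  bit 0 = 0: acc unchanged = O
  bit 1 = 1: acc = O + (4, 5) = (4, 5)

2P = (4, 5)


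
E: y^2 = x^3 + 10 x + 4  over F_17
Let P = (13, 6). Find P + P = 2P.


Doubling: s = (3 x1^2 + a) / (2 y1)
s = (3*13^2 + 10) / (2*6) mod 17 = 2
x3 = s^2 - 2 x1 mod 17 = 2^2 - 2*13 = 12
y3 = s (x1 - x3) - y1 mod 17 = 2 * (13 - 12) - 6 = 13

2P = (12, 13)


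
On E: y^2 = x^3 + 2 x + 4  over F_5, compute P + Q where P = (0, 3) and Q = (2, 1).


P != Q, so use the chord formula.
s = (y2 - y1) / (x2 - x1) = (3) / (2) mod 5 = 4
x3 = s^2 - x1 - x2 mod 5 = 4^2 - 0 - 2 = 4
y3 = s (x1 - x3) - y1 mod 5 = 4 * (0 - 4) - 3 = 1

P + Q = (4, 1)


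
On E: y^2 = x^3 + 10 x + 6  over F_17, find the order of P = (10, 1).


Compute successive multiples of P until we hit O:
  1P = (10, 1)
  2P = (1, 0)
  3P = (10, 16)
  4P = O

ord(P) = 4


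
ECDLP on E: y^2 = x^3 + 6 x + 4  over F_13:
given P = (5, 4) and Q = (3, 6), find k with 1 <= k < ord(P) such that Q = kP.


Enumerate multiples of P until we hit Q = (3, 6):
  1P = (5, 4)
  2P = (7, 5)
  3P = (11, 6)
  4P = (0, 2)
  5P = (4, 12)
  6P = (3, 6)
Match found at i = 6.

k = 6


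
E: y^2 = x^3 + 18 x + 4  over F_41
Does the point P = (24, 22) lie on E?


Check whether y^2 = x^3 + 18 x + 4 (mod 41) for (x, y) = (24, 22).
LHS: y^2 = 22^2 mod 41 = 33
RHS: x^3 + 18 x + 4 = 24^3 + 18*24 + 4 mod 41 = 33
LHS = RHS

Yes, on the curve


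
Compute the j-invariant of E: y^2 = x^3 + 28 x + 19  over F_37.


Delta = -16(4 a^3 + 27 b^2) mod 37 = 2
-1728 * (4 a)^3 = -1728 * (4*28)^3 mod 37 = 11
j = 11 * 2^(-1) mod 37 = 24

j = 24 (mod 37)


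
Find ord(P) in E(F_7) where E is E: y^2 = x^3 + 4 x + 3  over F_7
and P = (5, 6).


Compute successive multiples of P until we hit O:
  1P = (5, 6)
  2P = (5, 1)
  3P = O

ord(P) = 3


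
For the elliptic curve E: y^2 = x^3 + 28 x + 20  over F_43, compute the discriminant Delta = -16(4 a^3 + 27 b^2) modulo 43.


4 a^3 + 27 b^2 = 4*28^3 + 27*20^2 = 87808 + 10800 = 98608
Delta = -16 * (98608) = -1577728
Delta mod 43 = 28

Delta = 28 (mod 43)


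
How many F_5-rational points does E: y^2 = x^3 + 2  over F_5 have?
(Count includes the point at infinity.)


For each x in F_5, count y with y^2 = x^3 + 0 x + 2 mod 5:
  x = 2: RHS = 0, y in [0]  -> 1 point(s)
  x = 3: RHS = 4, y in [2, 3]  -> 2 point(s)
  x = 4: RHS = 1, y in [1, 4]  -> 2 point(s)
Affine points: 5. Add the point at infinity: total = 6.

#E(F_5) = 6


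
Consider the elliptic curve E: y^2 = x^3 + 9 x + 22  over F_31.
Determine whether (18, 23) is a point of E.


Check whether y^2 = x^3 + 9 x + 22 (mod 31) for (x, y) = (18, 23).
LHS: y^2 = 23^2 mod 31 = 2
RHS: x^3 + 9 x + 22 = 18^3 + 9*18 + 22 mod 31 = 2
LHS = RHS

Yes, on the curve


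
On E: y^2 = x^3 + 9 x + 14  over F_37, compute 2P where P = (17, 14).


Doubling: s = (3 x1^2 + a) / (2 y1)
s = (3*17^2 + 9) / (2*14) mod 37 = 26
x3 = s^2 - 2 x1 mod 37 = 26^2 - 2*17 = 13
y3 = s (x1 - x3) - y1 mod 37 = 26 * (17 - 13) - 14 = 16

2P = (13, 16)


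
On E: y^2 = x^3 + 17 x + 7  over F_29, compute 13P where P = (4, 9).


k = 13 = 1101_2 (binary, LSB first: 1011)
Double-and-add from P = (4, 9):
  bit 0 = 1: acc = O + (4, 9) = (4, 9)
  bit 1 = 0: acc unchanged = (4, 9)
  bit 2 = 1: acc = (4, 9) + (1, 5) = (0, 6)
  bit 3 = 1: acc = (0, 6) + (2, 22) = (4, 20)

13P = (4, 20)


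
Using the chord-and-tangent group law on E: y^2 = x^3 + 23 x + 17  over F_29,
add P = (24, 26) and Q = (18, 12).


P != Q, so use the chord formula.
s = (y2 - y1) / (x2 - x1) = (15) / (23) mod 29 = 12
x3 = s^2 - x1 - x2 mod 29 = 12^2 - 24 - 18 = 15
y3 = s (x1 - x3) - y1 mod 29 = 12 * (24 - 15) - 26 = 24

P + Q = (15, 24)


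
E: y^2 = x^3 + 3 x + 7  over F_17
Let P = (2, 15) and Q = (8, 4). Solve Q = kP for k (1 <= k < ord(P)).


Enumerate multiples of P until we hit Q = (8, 4):
  1P = (2, 15)
  2P = (9, 7)
  3P = (8, 4)
Match found at i = 3.

k = 3


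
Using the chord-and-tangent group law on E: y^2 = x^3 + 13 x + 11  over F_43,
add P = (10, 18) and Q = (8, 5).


P != Q, so use the chord formula.
s = (y2 - y1) / (x2 - x1) = (30) / (41) mod 43 = 28
x3 = s^2 - x1 - x2 mod 43 = 28^2 - 10 - 8 = 35
y3 = s (x1 - x3) - y1 mod 43 = 28 * (10 - 35) - 18 = 13

P + Q = (35, 13)


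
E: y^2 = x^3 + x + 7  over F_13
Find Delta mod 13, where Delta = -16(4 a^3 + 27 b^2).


4 a^3 + 27 b^2 = 4*1^3 + 27*7^2 = 4 + 1323 = 1327
Delta = -16 * (1327) = -21232
Delta mod 13 = 10

Delta = 10 (mod 13)


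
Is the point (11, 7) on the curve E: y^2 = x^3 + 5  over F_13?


Check whether y^2 = x^3 + 0 x + 5 (mod 13) for (x, y) = (11, 7).
LHS: y^2 = 7^2 mod 13 = 10
RHS: x^3 + 0 x + 5 = 11^3 + 0*11 + 5 mod 13 = 10
LHS = RHS

Yes, on the curve


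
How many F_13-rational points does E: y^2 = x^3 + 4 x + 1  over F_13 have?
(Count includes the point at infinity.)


For each x in F_13, count y with y^2 = x^3 + 4 x + 1 mod 13:
  x = 0: RHS = 1, y in [1, 12]  -> 2 point(s)
  x = 2: RHS = 4, y in [2, 11]  -> 2 point(s)
  x = 3: RHS = 1, y in [1, 12]  -> 2 point(s)
  x = 4: RHS = 3, y in [4, 9]  -> 2 point(s)
  x = 5: RHS = 3, y in [4, 9]  -> 2 point(s)
  x = 8: RHS = 12, y in [5, 8]  -> 2 point(s)
  x = 9: RHS = 12, y in [5, 8]  -> 2 point(s)
  x = 10: RHS = 1, y in [1, 12]  -> 2 point(s)
  x = 12: RHS = 9, y in [3, 10]  -> 2 point(s)
Affine points: 18. Add the point at infinity: total = 19.

#E(F_13) = 19


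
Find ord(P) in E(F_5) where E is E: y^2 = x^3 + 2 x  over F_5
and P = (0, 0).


Compute successive multiples of P until we hit O:
  1P = (0, 0)
  2P = O

ord(P) = 2


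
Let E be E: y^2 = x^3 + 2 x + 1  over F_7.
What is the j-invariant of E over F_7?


Delta = -16(4 a^3 + 27 b^2) mod 7 = 1
-1728 * (4 a)^3 = -1728 * (4*2)^3 mod 7 = 1
j = 1 * 1^(-1) mod 7 = 1

j = 1 (mod 7)


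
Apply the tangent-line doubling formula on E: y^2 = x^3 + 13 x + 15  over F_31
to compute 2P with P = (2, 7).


Doubling: s = (3 x1^2 + a) / (2 y1)
s = (3*2^2 + 13) / (2*7) mod 31 = 4
x3 = s^2 - 2 x1 mod 31 = 4^2 - 2*2 = 12
y3 = s (x1 - x3) - y1 mod 31 = 4 * (2 - 12) - 7 = 15

2P = (12, 15)


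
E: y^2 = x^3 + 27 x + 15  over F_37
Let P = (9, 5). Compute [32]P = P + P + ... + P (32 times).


k = 32 = 100000_2 (binary, LSB first: 000001)
Double-and-add from P = (9, 5):
  bit 0 = 0: acc unchanged = O
  bit 1 = 0: acc unchanged = O
  bit 2 = 0: acc unchanged = O
  bit 3 = 0: acc unchanged = O
  bit 4 = 0: acc unchanged = O
  bit 5 = 1: acc = O + (13, 11) = (13, 11)

32P = (13, 11)


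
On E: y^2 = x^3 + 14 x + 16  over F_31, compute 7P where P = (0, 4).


k = 7 = 111_2 (binary, LSB first: 111)
Double-and-add from P = (0, 4):
  bit 0 = 1: acc = O + (0, 4) = (0, 4)
  bit 1 = 1: acc = (0, 4) + (5, 26) = (28, 3)
  bit 2 = 1: acc = (28, 3) + (10, 3) = (24, 28)

7P = (24, 28)


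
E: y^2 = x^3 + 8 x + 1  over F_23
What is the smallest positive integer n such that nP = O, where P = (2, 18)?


Compute successive multiples of P until we hit O:
  1P = (2, 18)
  2P = (0, 1)
  3P = (7, 20)
  4P = (16, 4)
  5P = (6, 9)
  6P = (10, 0)
  7P = (6, 14)
  8P = (16, 19)
  ... (continuing to 12P)
  12P = O

ord(P) = 12


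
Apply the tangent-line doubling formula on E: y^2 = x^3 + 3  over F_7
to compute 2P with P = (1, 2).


Doubling: s = (3 x1^2 + a) / (2 y1)
s = (3*1^2 + 0) / (2*2) mod 7 = 6
x3 = s^2 - 2 x1 mod 7 = 6^2 - 2*1 = 6
y3 = s (x1 - x3) - y1 mod 7 = 6 * (1 - 6) - 2 = 3

2P = (6, 3)


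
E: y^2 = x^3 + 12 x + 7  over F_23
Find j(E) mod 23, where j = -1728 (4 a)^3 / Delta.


Delta = -16(4 a^3 + 27 b^2) mod 23 = 7
-1728 * (4 a)^3 = -1728 * (4*12)^3 mod 23 = 22
j = 22 * 7^(-1) mod 23 = 13

j = 13 (mod 23)


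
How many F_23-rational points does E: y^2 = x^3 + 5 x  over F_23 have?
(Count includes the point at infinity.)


For each x in F_23, count y with y^2 = x^3 + 5 x + 0 mod 23:
  x = 0: RHS = 0, y in [0]  -> 1 point(s)
  x = 1: RHS = 6, y in [11, 12]  -> 2 point(s)
  x = 2: RHS = 18, y in [8, 15]  -> 2 point(s)
  x = 5: RHS = 12, y in [9, 14]  -> 2 point(s)
  x = 6: RHS = 16, y in [4, 19]  -> 2 point(s)
  x = 8: RHS = 0, y in [0]  -> 1 point(s)
  x = 11: RHS = 6, y in [11, 12]  -> 2 point(s)
  x = 13: RHS = 8, y in [10, 13]  -> 2 point(s)
  x = 14: RHS = 8, y in [10, 13]  -> 2 point(s)
  x = 15: RHS = 0, y in [0]  -> 1 point(s)
  x = 16: RHS = 13, y in [6, 17]  -> 2 point(s)
  x = 19: RHS = 8, y in [10, 13]  -> 2 point(s)
  x = 20: RHS = 4, y in [2, 21]  -> 2 point(s)
Affine points: 23. Add the point at infinity: total = 24.

#E(F_23) = 24


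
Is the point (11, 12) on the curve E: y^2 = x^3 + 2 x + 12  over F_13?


Check whether y^2 = x^3 + 2 x + 12 (mod 13) for (x, y) = (11, 12).
LHS: y^2 = 12^2 mod 13 = 1
RHS: x^3 + 2 x + 12 = 11^3 + 2*11 + 12 mod 13 = 0
LHS != RHS

No, not on the curve


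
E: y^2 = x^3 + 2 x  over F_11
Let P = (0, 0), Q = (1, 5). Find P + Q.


P != Q, so use the chord formula.
s = (y2 - y1) / (x2 - x1) = (5) / (1) mod 11 = 5
x3 = s^2 - x1 - x2 mod 11 = 5^2 - 0 - 1 = 2
y3 = s (x1 - x3) - y1 mod 11 = 5 * (0 - 2) - 0 = 1

P + Q = (2, 1)


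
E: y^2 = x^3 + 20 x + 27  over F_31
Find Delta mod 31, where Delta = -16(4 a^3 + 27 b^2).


4 a^3 + 27 b^2 = 4*20^3 + 27*27^2 = 32000 + 19683 = 51683
Delta = -16 * (51683) = -826928
Delta mod 31 = 28

Delta = 28 (mod 31)


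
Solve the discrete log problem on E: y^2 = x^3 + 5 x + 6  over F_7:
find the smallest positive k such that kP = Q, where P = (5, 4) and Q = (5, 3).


Enumerate multiples of P until we hit Q = (5, 3):
  1P = (5, 4)
  2P = (6, 0)
  3P = (5, 3)
Match found at i = 3.

k = 3


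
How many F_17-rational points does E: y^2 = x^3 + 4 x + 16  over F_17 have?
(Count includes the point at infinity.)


For each x in F_17, count y with y^2 = x^3 + 4 x + 16 mod 17:
  x = 0: RHS = 16, y in [4, 13]  -> 2 point(s)
  x = 1: RHS = 4, y in [2, 15]  -> 2 point(s)
  x = 2: RHS = 15, y in [7, 10]  -> 2 point(s)
  x = 3: RHS = 4, y in [2, 15]  -> 2 point(s)
  x = 5: RHS = 8, y in [5, 12]  -> 2 point(s)
  x = 6: RHS = 1, y in [1, 16]  -> 2 point(s)
  x = 7: RHS = 13, y in [8, 9]  -> 2 point(s)
  x = 8: RHS = 16, y in [4, 13]  -> 2 point(s)
  x = 9: RHS = 16, y in [4, 13]  -> 2 point(s)
  x = 10: RHS = 2, y in [6, 11]  -> 2 point(s)
  x = 13: RHS = 4, y in [2, 15]  -> 2 point(s)
  x = 15: RHS = 0, y in [0]  -> 1 point(s)
Affine points: 23. Add the point at infinity: total = 24.

#E(F_17) = 24


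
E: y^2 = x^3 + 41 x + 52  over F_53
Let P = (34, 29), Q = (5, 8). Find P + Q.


P != Q, so use the chord formula.
s = (y2 - y1) / (x2 - x1) = (32) / (24) mod 53 = 19
x3 = s^2 - x1 - x2 mod 53 = 19^2 - 34 - 5 = 4
y3 = s (x1 - x3) - y1 mod 53 = 19 * (34 - 4) - 29 = 11

P + Q = (4, 11)


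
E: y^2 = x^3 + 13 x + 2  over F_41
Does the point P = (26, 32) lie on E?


Check whether y^2 = x^3 + 13 x + 2 (mod 41) for (x, y) = (26, 32).
LHS: y^2 = 32^2 mod 41 = 40
RHS: x^3 + 13 x + 2 = 26^3 + 13*26 + 2 mod 41 = 40
LHS = RHS

Yes, on the curve


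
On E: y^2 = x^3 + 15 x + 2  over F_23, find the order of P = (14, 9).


Compute successive multiples of P until we hit O:
  1P = (14, 9)
  2P = (19, 19)
  3P = (17, 8)
  4P = (10, 5)
  5P = (0, 5)
  6P = (18, 3)
  7P = (22, 3)
  8P = (12, 1)
  ... (continuing to 31P)
  31P = O

ord(P) = 31


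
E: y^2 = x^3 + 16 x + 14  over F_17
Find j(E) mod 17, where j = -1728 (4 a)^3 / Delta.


Delta = -16(4 a^3 + 27 b^2) mod 17 = 1
-1728 * (4 a)^3 = -1728 * (4*16)^3 mod 17 = 7
j = 7 * 1^(-1) mod 17 = 7

j = 7 (mod 17)


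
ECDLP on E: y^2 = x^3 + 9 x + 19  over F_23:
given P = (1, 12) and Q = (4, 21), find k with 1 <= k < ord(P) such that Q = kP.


Enumerate multiples of P until we hit Q = (4, 21):
  1P = (1, 12)
  2P = (4, 21)
Match found at i = 2.

k = 2


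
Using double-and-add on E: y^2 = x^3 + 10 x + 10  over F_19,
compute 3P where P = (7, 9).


k = 3 = 11_2 (binary, LSB first: 11)
Double-and-add from P = (7, 9):
  bit 0 = 1: acc = O + (7, 9) = (7, 9)
  bit 1 = 1: acc = (7, 9) + (11, 11) = (6, 1)

3P = (6, 1)


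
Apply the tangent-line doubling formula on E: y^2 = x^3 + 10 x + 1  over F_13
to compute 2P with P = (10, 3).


Doubling: s = (3 x1^2 + a) / (2 y1)
s = (3*10^2 + 10) / (2*3) mod 13 = 4
x3 = s^2 - 2 x1 mod 13 = 4^2 - 2*10 = 9
y3 = s (x1 - x3) - y1 mod 13 = 4 * (10 - 9) - 3 = 1

2P = (9, 1)


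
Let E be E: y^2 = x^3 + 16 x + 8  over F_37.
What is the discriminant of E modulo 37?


4 a^3 + 27 b^2 = 4*16^3 + 27*8^2 = 16384 + 1728 = 18112
Delta = -16 * (18112) = -289792
Delta mod 37 = 29

Delta = 29 (mod 37)


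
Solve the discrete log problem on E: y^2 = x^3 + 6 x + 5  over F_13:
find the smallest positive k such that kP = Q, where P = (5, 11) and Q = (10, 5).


Enumerate multiples of P until we hit Q = (10, 5):
  1P = (5, 11)
  2P = (6, 6)
  3P = (1, 8)
  4P = (10, 8)
  5P = (2, 8)
  6P = (7, 0)
  7P = (2, 5)
  8P = (10, 5)
Match found at i = 8.

k = 8


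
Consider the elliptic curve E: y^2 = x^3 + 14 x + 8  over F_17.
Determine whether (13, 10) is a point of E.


Check whether y^2 = x^3 + 14 x + 8 (mod 17) for (x, y) = (13, 10).
LHS: y^2 = 10^2 mod 17 = 15
RHS: x^3 + 14 x + 8 = 13^3 + 14*13 + 8 mod 17 = 7
LHS != RHS

No, not on the curve


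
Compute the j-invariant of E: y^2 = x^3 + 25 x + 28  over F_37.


Delta = -16(4 a^3 + 27 b^2) mod 37 = 9
-1728 * (4 a)^3 = -1728 * (4*25)^3 mod 37 = 11
j = 11 * 9^(-1) mod 37 = 30

j = 30 (mod 37)


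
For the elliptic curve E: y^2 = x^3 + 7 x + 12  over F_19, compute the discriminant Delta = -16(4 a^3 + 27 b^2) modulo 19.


4 a^3 + 27 b^2 = 4*7^3 + 27*12^2 = 1372 + 3888 = 5260
Delta = -16 * (5260) = -84160
Delta mod 19 = 10

Delta = 10 (mod 19)


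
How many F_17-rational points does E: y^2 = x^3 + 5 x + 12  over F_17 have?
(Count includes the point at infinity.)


For each x in F_17, count y with y^2 = x^3 + 5 x + 12 mod 17:
  x = 1: RHS = 1, y in [1, 16]  -> 2 point(s)
  x = 2: RHS = 13, y in [8, 9]  -> 2 point(s)
  x = 5: RHS = 9, y in [3, 14]  -> 2 point(s)
  x = 7: RHS = 16, y in [4, 13]  -> 2 point(s)
  x = 9: RHS = 4, y in [2, 15]  -> 2 point(s)
  x = 10: RHS = 8, y in [5, 12]  -> 2 point(s)
  x = 11: RHS = 4, y in [2, 15]  -> 2 point(s)
  x = 12: RHS = 15, y in [7, 10]  -> 2 point(s)
  x = 13: RHS = 13, y in [8, 9]  -> 2 point(s)
  x = 14: RHS = 4, y in [2, 15]  -> 2 point(s)
Affine points: 20. Add the point at infinity: total = 21.

#E(F_17) = 21


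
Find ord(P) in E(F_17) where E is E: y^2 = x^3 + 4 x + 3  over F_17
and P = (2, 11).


Compute successive multiples of P until we hit O:
  1P = (2, 11)
  2P = (11, 1)
  3P = (13, 5)
  4P = (3, 5)
  5P = (14, 10)
  6P = (16, 10)
  7P = (1, 12)
  8P = (15, 2)
  ... (continuing to 20P)
  20P = O

ord(P) = 20


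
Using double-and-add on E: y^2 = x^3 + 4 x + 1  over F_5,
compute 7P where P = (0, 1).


k = 7 = 111_2 (binary, LSB first: 111)
Double-and-add from P = (0, 1):
  bit 0 = 1: acc = O + (0, 1) = (0, 1)
  bit 1 = 1: acc = (0, 1) + (4, 1) = (1, 4)
  bit 2 = 1: acc = (1, 4) + (3, 0) = (0, 4)

7P = (0, 4)


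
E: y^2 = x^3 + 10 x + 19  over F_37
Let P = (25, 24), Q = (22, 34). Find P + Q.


P != Q, so use the chord formula.
s = (y2 - y1) / (x2 - x1) = (10) / (34) mod 37 = 9
x3 = s^2 - x1 - x2 mod 37 = 9^2 - 25 - 22 = 34
y3 = s (x1 - x3) - y1 mod 37 = 9 * (25 - 34) - 24 = 6

P + Q = (34, 6)


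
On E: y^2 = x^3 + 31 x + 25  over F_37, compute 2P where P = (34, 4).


Doubling: s = (3 x1^2 + a) / (2 y1)
s = (3*34^2 + 31) / (2*4) mod 37 = 35
x3 = s^2 - 2 x1 mod 37 = 35^2 - 2*34 = 10
y3 = s (x1 - x3) - y1 mod 37 = 35 * (34 - 10) - 4 = 22

2P = (10, 22)


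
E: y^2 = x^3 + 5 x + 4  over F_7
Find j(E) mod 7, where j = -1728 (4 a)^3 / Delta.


Delta = -16(4 a^3 + 27 b^2) mod 7 = 5
-1728 * (4 a)^3 = -1728 * (4*5)^3 mod 7 = 6
j = 6 * 5^(-1) mod 7 = 4

j = 4 (mod 7)


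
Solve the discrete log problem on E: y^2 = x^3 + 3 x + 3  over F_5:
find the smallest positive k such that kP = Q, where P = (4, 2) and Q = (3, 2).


Enumerate multiples of P until we hit Q = (3, 2):
  1P = (4, 2)
  2P = (3, 2)
Match found at i = 2.

k = 2


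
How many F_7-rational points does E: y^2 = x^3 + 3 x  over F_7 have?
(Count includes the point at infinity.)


For each x in F_7, count y with y^2 = x^3 + 3 x + 0 mod 7:
  x = 0: RHS = 0, y in [0]  -> 1 point(s)
  x = 1: RHS = 4, y in [2, 5]  -> 2 point(s)
  x = 2: RHS = 0, y in [0]  -> 1 point(s)
  x = 3: RHS = 1, y in [1, 6]  -> 2 point(s)
  x = 5: RHS = 0, y in [0]  -> 1 point(s)
Affine points: 7. Add the point at infinity: total = 8.

#E(F_7) = 8


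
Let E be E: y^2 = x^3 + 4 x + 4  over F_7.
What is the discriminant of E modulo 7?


4 a^3 + 27 b^2 = 4*4^3 + 27*4^2 = 256 + 432 = 688
Delta = -16 * (688) = -11008
Delta mod 7 = 3

Delta = 3 (mod 7)


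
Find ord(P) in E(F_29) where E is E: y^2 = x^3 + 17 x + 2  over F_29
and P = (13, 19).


Compute successive multiples of P until we hit O:
  1P = (13, 19)
  2P = (12, 7)
  3P = (3, 14)
  4P = (6, 28)
  5P = (1, 7)
  6P = (16, 7)
  7P = (16, 22)
  8P = (1, 22)
  ... (continuing to 13P)
  13P = O

ord(P) = 13


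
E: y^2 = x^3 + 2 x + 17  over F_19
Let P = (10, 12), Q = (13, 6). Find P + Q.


P != Q, so use the chord formula.
s = (y2 - y1) / (x2 - x1) = (13) / (3) mod 19 = 17
x3 = s^2 - x1 - x2 mod 19 = 17^2 - 10 - 13 = 0
y3 = s (x1 - x3) - y1 mod 19 = 17 * (10 - 0) - 12 = 6

P + Q = (0, 6)


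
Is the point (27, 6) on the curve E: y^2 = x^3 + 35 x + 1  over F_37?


Check whether y^2 = x^3 + 35 x + 1 (mod 37) for (x, y) = (27, 6).
LHS: y^2 = 6^2 mod 37 = 36
RHS: x^3 + 35 x + 1 = 27^3 + 35*27 + 1 mod 37 = 20
LHS != RHS

No, not on the curve


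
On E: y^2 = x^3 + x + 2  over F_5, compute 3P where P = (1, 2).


k = 3 = 11_2 (binary, LSB first: 11)
Double-and-add from P = (1, 2):
  bit 0 = 1: acc = O + (1, 2) = (1, 2)
  bit 1 = 1: acc = (1, 2) + (4, 0) = (1, 3)

3P = (1, 3)


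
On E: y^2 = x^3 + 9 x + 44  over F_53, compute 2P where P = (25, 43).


Doubling: s = (3 x1^2 + a) / (2 y1)
s = (3*25^2 + 9) / (2*43) mod 53 = 33
x3 = s^2 - 2 x1 mod 53 = 33^2 - 2*25 = 32
y3 = s (x1 - x3) - y1 mod 53 = 33 * (25 - 32) - 43 = 44

2P = (32, 44)


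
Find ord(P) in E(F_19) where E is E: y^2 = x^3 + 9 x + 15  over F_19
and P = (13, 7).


Compute successive multiples of P until we hit O:
  1P = (13, 7)
  2P = (4, 18)
  3P = (11, 18)
  4P = (11, 1)
  5P = (4, 1)
  6P = (13, 12)
  7P = O

ord(P) = 7


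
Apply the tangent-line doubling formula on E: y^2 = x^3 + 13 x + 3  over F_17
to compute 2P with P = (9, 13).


Doubling: s = (3 x1^2 + a) / (2 y1)
s = (3*9^2 + 13) / (2*13) mod 17 = 2
x3 = s^2 - 2 x1 mod 17 = 2^2 - 2*9 = 3
y3 = s (x1 - x3) - y1 mod 17 = 2 * (9 - 3) - 13 = 16

2P = (3, 16)


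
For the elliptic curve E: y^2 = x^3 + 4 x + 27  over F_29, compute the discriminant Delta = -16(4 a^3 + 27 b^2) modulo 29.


4 a^3 + 27 b^2 = 4*4^3 + 27*27^2 = 256 + 19683 = 19939
Delta = -16 * (19939) = -319024
Delta mod 29 = 5

Delta = 5 (mod 29)


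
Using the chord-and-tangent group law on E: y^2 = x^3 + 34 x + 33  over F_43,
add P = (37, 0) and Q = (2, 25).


P != Q, so use the chord formula.
s = (y2 - y1) / (x2 - x1) = (25) / (8) mod 43 = 30
x3 = s^2 - x1 - x2 mod 43 = 30^2 - 37 - 2 = 1
y3 = s (x1 - x3) - y1 mod 43 = 30 * (37 - 1) - 0 = 5

P + Q = (1, 5)


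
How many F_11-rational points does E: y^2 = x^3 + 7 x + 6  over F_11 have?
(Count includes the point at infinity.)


For each x in F_11, count y with y^2 = x^3 + 7 x + 6 mod 11:
  x = 1: RHS = 3, y in [5, 6]  -> 2 point(s)
  x = 5: RHS = 1, y in [1, 10]  -> 2 point(s)
  x = 6: RHS = 0, y in [0]  -> 1 point(s)
  x = 10: RHS = 9, y in [3, 8]  -> 2 point(s)
Affine points: 7. Add the point at infinity: total = 8.

#E(F_11) = 8


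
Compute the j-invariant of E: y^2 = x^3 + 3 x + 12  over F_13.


Delta = -16(4 a^3 + 27 b^2) mod 13 = 11
-1728 * (4 a)^3 = -1728 * (4*3)^3 mod 13 = 12
j = 12 * 11^(-1) mod 13 = 7

j = 7 (mod 13)


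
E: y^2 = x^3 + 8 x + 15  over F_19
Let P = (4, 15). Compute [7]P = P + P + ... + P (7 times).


k = 7 = 111_2 (binary, LSB first: 111)
Double-and-add from P = (4, 15):
  bit 0 = 1: acc = O + (4, 15) = (4, 15)
  bit 1 = 1: acc = (4, 15) + (3, 16) = (13, 13)
  bit 2 = 1: acc = (13, 13) + (18, 5) = (5, 16)

7P = (5, 16)


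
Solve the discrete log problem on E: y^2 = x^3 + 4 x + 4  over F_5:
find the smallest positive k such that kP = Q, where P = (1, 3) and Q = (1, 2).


Enumerate multiples of P until we hit Q = (1, 2):
  1P = (1, 3)
  2P = (2, 0)
  3P = (1, 2)
Match found at i = 3.

k = 3


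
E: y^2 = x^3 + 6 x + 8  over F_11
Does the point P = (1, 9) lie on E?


Check whether y^2 = x^3 + 6 x + 8 (mod 11) for (x, y) = (1, 9).
LHS: y^2 = 9^2 mod 11 = 4
RHS: x^3 + 6 x + 8 = 1^3 + 6*1 + 8 mod 11 = 4
LHS = RHS

Yes, on the curve


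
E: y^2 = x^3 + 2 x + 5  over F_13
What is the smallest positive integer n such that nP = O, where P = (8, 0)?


Compute successive multiples of P until we hit O:
  1P = (8, 0)
  2P = O

ord(P) = 2


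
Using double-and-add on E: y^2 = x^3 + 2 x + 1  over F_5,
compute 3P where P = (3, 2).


k = 3 = 11_2 (binary, LSB first: 11)
Double-and-add from P = (3, 2):
  bit 0 = 1: acc = O + (3, 2) = (3, 2)
  bit 1 = 1: acc = (3, 2) + (0, 1) = (1, 2)

3P = (1, 2)


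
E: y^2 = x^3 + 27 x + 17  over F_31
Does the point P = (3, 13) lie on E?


Check whether y^2 = x^3 + 27 x + 17 (mod 31) for (x, y) = (3, 13).
LHS: y^2 = 13^2 mod 31 = 14
RHS: x^3 + 27 x + 17 = 3^3 + 27*3 + 17 mod 31 = 1
LHS != RHS

No, not on the curve


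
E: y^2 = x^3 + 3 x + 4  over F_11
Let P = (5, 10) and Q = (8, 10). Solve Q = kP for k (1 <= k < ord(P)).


Enumerate multiples of P until we hit Q = (8, 10):
  1P = (5, 10)
  2P = (4, 6)
  3P = (7, 4)
  4P = (8, 10)
Match found at i = 4.

k = 4


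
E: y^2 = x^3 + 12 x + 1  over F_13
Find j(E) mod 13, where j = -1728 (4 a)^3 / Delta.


Delta = -16(4 a^3 + 27 b^2) mod 13 = 9
-1728 * (4 a)^3 = -1728 * (4*12)^3 mod 13 = 1
j = 1 * 9^(-1) mod 13 = 3

j = 3 (mod 13)


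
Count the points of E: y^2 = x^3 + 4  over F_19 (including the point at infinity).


For each x in F_19, count y with y^2 = x^3 + 0 x + 4 mod 19:
  x = 0: RHS = 4, y in [2, 17]  -> 2 point(s)
  x = 1: RHS = 5, y in [9, 10]  -> 2 point(s)
  x = 4: RHS = 11, y in [7, 12]  -> 2 point(s)
  x = 6: RHS = 11, y in [7, 12]  -> 2 point(s)
  x = 7: RHS = 5, y in [9, 10]  -> 2 point(s)
  x = 9: RHS = 11, y in [7, 12]  -> 2 point(s)
  x = 10: RHS = 16, y in [4, 15]  -> 2 point(s)
  x = 11: RHS = 5, y in [9, 10]  -> 2 point(s)
  x = 13: RHS = 16, y in [4, 15]  -> 2 point(s)
  x = 15: RHS = 16, y in [4, 15]  -> 2 point(s)
Affine points: 20. Add the point at infinity: total = 21.

#E(F_19) = 21


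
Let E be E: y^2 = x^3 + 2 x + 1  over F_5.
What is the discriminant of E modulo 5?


4 a^3 + 27 b^2 = 4*2^3 + 27*1^2 = 32 + 27 = 59
Delta = -16 * (59) = -944
Delta mod 5 = 1

Delta = 1 (mod 5)


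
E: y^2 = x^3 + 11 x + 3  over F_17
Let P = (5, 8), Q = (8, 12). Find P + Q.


P != Q, so use the chord formula.
s = (y2 - y1) / (x2 - x1) = (4) / (3) mod 17 = 7
x3 = s^2 - x1 - x2 mod 17 = 7^2 - 5 - 8 = 2
y3 = s (x1 - x3) - y1 mod 17 = 7 * (5 - 2) - 8 = 13

P + Q = (2, 13)


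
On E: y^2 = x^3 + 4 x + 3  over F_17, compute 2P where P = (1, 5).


Doubling: s = (3 x1^2 + a) / (2 y1)
s = (3*1^2 + 4) / (2*5) mod 17 = 16
x3 = s^2 - 2 x1 mod 17 = 16^2 - 2*1 = 16
y3 = s (x1 - x3) - y1 mod 17 = 16 * (1 - 16) - 5 = 10

2P = (16, 10)


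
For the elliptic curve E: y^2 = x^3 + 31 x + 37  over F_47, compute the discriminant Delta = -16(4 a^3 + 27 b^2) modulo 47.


4 a^3 + 27 b^2 = 4*31^3 + 27*37^2 = 119164 + 36963 = 156127
Delta = -16 * (156127) = -2498032
Delta mod 47 = 18

Delta = 18 (mod 47)


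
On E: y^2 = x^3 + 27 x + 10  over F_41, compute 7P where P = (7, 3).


k = 7 = 111_2 (binary, LSB first: 111)
Double-and-add from P = (7, 3):
  bit 0 = 1: acc = O + (7, 3) = (7, 3)
  bit 1 = 1: acc = (7, 3) + (7, 38) = O
  bit 2 = 1: acc = O + (7, 3) = (7, 3)

7P = (7, 3)


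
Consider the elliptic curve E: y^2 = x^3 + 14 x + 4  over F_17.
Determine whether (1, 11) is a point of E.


Check whether y^2 = x^3 + 14 x + 4 (mod 17) for (x, y) = (1, 11).
LHS: y^2 = 11^2 mod 17 = 2
RHS: x^3 + 14 x + 4 = 1^3 + 14*1 + 4 mod 17 = 2
LHS = RHS

Yes, on the curve


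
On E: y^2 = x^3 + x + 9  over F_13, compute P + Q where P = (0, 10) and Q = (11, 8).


P != Q, so use the chord formula.
s = (y2 - y1) / (x2 - x1) = (11) / (11) mod 13 = 1
x3 = s^2 - x1 - x2 mod 13 = 1^2 - 0 - 11 = 3
y3 = s (x1 - x3) - y1 mod 13 = 1 * (0 - 3) - 10 = 0

P + Q = (3, 0)


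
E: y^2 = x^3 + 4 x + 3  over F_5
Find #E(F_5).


For each x in F_5, count y with y^2 = x^3 + 4 x + 3 mod 5:
  x = 2: RHS = 4, y in [2, 3]  -> 2 point(s)
Affine points: 2. Add the point at infinity: total = 3.

#E(F_5) = 3


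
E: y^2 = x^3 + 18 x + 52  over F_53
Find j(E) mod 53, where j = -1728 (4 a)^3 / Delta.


Delta = -16(4 a^3 + 27 b^2) mod 53 = 23
-1728 * (4 a)^3 = -1728 * (4*18)^3 mod 53 = 38
j = 38 * 23^(-1) mod 53 = 27

j = 27 (mod 53)


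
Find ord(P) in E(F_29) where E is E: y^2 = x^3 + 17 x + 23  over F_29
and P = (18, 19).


Compute successive multiples of P until we hit O:
  1P = (18, 19)
  2P = (6, 14)
  3P = (9, 21)
  4P = (11, 2)
  5P = (13, 18)
  6P = (5, 1)
  7P = (5, 28)
  8P = (13, 11)
  ... (continuing to 13P)
  13P = O

ord(P) = 13


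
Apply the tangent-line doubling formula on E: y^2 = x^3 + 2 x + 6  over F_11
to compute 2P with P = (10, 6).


Doubling: s = (3 x1^2 + a) / (2 y1)
s = (3*10^2 + 2) / (2*6) mod 11 = 5
x3 = s^2 - 2 x1 mod 11 = 5^2 - 2*10 = 5
y3 = s (x1 - x3) - y1 mod 11 = 5 * (10 - 5) - 6 = 8

2P = (5, 8)


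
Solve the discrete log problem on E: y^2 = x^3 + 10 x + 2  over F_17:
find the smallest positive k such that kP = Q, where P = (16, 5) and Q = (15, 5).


Enumerate multiples of P until we hit Q = (15, 5):
  1P = (16, 5)
  2P = (11, 10)
  3P = (8, 4)
  4P = (14, 8)
  5P = (2, 8)
  6P = (0, 11)
  7P = (3, 5)
  8P = (15, 12)
  9P = (1, 9)
  10P = (4, 2)
  11P = (13, 0)
  12P = (4, 15)
  13P = (1, 8)
  14P = (15, 5)
Match found at i = 14.

k = 14


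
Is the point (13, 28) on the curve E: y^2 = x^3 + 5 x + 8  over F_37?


Check whether y^2 = x^3 + 5 x + 8 (mod 37) for (x, y) = (13, 28).
LHS: y^2 = 28^2 mod 37 = 7
RHS: x^3 + 5 x + 8 = 13^3 + 5*13 + 8 mod 37 = 13
LHS != RHS

No, not on the curve


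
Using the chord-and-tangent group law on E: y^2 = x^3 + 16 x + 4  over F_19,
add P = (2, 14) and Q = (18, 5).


P != Q, so use the chord formula.
s = (y2 - y1) / (x2 - x1) = (10) / (16) mod 19 = 3
x3 = s^2 - x1 - x2 mod 19 = 3^2 - 2 - 18 = 8
y3 = s (x1 - x3) - y1 mod 19 = 3 * (2 - 8) - 14 = 6

P + Q = (8, 6)


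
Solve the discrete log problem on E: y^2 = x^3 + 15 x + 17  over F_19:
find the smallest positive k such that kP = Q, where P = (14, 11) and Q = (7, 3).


Enumerate multiples of P until we hit Q = (7, 3):
  1P = (14, 11)
  2P = (17, 13)
  3P = (18, 18)
  4P = (15, 11)
  5P = (9, 8)
  6P = (7, 16)
  7P = (2, 13)
  8P = (12, 14)
  9P = (0, 6)
  10P = (6, 0)
  11P = (0, 13)
  12P = (12, 5)
  13P = (2, 6)
  14P = (7, 3)
Match found at i = 14.

k = 14


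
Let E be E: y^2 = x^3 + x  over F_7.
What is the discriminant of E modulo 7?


4 a^3 + 27 b^2 = 4*1^3 + 27*0^2 = 4 + 0 = 4
Delta = -16 * (4) = -64
Delta mod 7 = 6

Delta = 6 (mod 7)


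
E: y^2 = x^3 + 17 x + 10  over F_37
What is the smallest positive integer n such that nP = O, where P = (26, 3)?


Compute successive multiples of P until we hit O:
  1P = (26, 3)
  2P = (33, 10)
  3P = (16, 7)
  4P = (7, 19)
  5P = (29, 19)
  6P = (31, 32)
  7P = (24, 16)
  8P = (20, 32)
  ... (continuing to 31P)
  31P = O

ord(P) = 31


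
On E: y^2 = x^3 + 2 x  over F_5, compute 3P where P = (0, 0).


k = 3 = 11_2 (binary, LSB first: 11)
Double-and-add from P = (0, 0):
  bit 0 = 1: acc = O + (0, 0) = (0, 0)
  bit 1 = 1: acc = (0, 0) + O = (0, 0)

3P = (0, 0)


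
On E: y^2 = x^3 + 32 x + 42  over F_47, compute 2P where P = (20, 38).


Doubling: s = (3 x1^2 + a) / (2 y1)
s = (3*20^2 + 32) / (2*38) mod 47 = 36
x3 = s^2 - 2 x1 mod 47 = 36^2 - 2*20 = 34
y3 = s (x1 - x3) - y1 mod 47 = 36 * (20 - 34) - 38 = 22

2P = (34, 22)


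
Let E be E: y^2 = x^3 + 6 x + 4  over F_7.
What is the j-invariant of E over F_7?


Delta = -16(4 a^3 + 27 b^2) mod 7 = 5
-1728 * (4 a)^3 = -1728 * (4*6)^3 mod 7 = 6
j = 6 * 5^(-1) mod 7 = 4

j = 4 (mod 7)


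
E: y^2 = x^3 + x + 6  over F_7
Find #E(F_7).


For each x in F_7, count y with y^2 = x^3 + 1 x + 6 mod 7:
  x = 1: RHS = 1, y in [1, 6]  -> 2 point(s)
  x = 2: RHS = 2, y in [3, 4]  -> 2 point(s)
  x = 3: RHS = 1, y in [1, 6]  -> 2 point(s)
  x = 4: RHS = 4, y in [2, 5]  -> 2 point(s)
  x = 6: RHS = 4, y in [2, 5]  -> 2 point(s)
Affine points: 10. Add the point at infinity: total = 11.

#E(F_7) = 11


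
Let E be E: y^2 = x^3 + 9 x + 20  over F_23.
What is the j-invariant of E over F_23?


Delta = -16(4 a^3 + 27 b^2) mod 23 = 10
-1728 * (4 a)^3 = -1728 * (4*9)^3 mod 23 = 10
j = 10 * 10^(-1) mod 23 = 1

j = 1 (mod 23)


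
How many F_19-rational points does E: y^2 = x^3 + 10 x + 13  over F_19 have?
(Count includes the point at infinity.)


For each x in F_19, count y with y^2 = x^3 + 10 x + 13 mod 19:
  x = 1: RHS = 5, y in [9, 10]  -> 2 point(s)
  x = 5: RHS = 17, y in [6, 13]  -> 2 point(s)
  x = 6: RHS = 4, y in [2, 17]  -> 2 point(s)
  x = 8: RHS = 16, y in [4, 15]  -> 2 point(s)
  x = 10: RHS = 11, y in [7, 12]  -> 2 point(s)
  x = 14: RHS = 9, y in [3, 16]  -> 2 point(s)
  x = 15: RHS = 4, y in [2, 17]  -> 2 point(s)
  x = 17: RHS = 4, y in [2, 17]  -> 2 point(s)
Affine points: 16. Add the point at infinity: total = 17.

#E(F_19) = 17


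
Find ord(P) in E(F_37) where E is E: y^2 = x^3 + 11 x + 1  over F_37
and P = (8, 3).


Compute successive multiples of P until we hit O:
  1P = (8, 3)
  2P = (30, 5)
  3P = (25, 19)
  4P = (15, 10)
  5P = (15, 27)
  6P = (25, 18)
  7P = (30, 32)
  8P = (8, 34)
  ... (continuing to 9P)
  9P = O

ord(P) = 9


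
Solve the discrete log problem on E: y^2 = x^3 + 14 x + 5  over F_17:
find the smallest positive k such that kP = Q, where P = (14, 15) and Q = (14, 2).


Enumerate multiples of P until we hit Q = (14, 2):
  1P = (14, 15)
  2P = (8, 0)
  3P = (14, 2)
Match found at i = 3.

k = 3


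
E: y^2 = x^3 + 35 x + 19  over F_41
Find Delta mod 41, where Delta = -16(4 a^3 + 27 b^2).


4 a^3 + 27 b^2 = 4*35^3 + 27*19^2 = 171500 + 9747 = 181247
Delta = -16 * (181247) = -2899952
Delta mod 41 = 19

Delta = 19 (mod 41)


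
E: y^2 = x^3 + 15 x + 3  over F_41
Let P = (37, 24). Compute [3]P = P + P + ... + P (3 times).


k = 3 = 11_2 (binary, LSB first: 11)
Double-and-add from P = (37, 24):
  bit 0 = 1: acc = O + (37, 24) = (37, 24)
  bit 1 = 1: acc = (37, 24) + (7, 0) = (37, 17)

3P = (37, 17)


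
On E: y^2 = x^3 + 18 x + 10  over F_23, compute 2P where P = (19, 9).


Doubling: s = (3 x1^2 + a) / (2 y1)
s = (3*19^2 + 18) / (2*9) mod 23 = 19
x3 = s^2 - 2 x1 mod 23 = 19^2 - 2*19 = 1
y3 = s (x1 - x3) - y1 mod 23 = 19 * (19 - 1) - 9 = 11

2P = (1, 11)


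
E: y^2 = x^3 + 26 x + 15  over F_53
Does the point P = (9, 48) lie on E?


Check whether y^2 = x^3 + 26 x + 15 (mod 53) for (x, y) = (9, 48).
LHS: y^2 = 48^2 mod 53 = 25
RHS: x^3 + 26 x + 15 = 9^3 + 26*9 + 15 mod 53 = 24
LHS != RHS

No, not on the curve


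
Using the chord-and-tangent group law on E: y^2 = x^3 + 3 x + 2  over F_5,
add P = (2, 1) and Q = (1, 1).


P != Q, so use the chord formula.
s = (y2 - y1) / (x2 - x1) = (0) / (4) mod 5 = 0
x3 = s^2 - x1 - x2 mod 5 = 0^2 - 2 - 1 = 2
y3 = s (x1 - x3) - y1 mod 5 = 0 * (2 - 2) - 1 = 4

P + Q = (2, 4)


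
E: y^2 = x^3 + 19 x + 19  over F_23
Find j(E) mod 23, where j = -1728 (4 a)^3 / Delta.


Delta = -16(4 a^3 + 27 b^2) mod 23 = 13
-1728 * (4 a)^3 = -1728 * (4*19)^3 mod 23 = 6
j = 6 * 13^(-1) mod 23 = 4

j = 4 (mod 23)


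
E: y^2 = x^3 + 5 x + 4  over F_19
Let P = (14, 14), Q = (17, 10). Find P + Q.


P != Q, so use the chord formula.
s = (y2 - y1) / (x2 - x1) = (15) / (3) mod 19 = 5
x3 = s^2 - x1 - x2 mod 19 = 5^2 - 14 - 17 = 13
y3 = s (x1 - x3) - y1 mod 19 = 5 * (14 - 13) - 14 = 10

P + Q = (13, 10)


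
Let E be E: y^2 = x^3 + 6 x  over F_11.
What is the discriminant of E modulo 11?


4 a^3 + 27 b^2 = 4*6^3 + 27*0^2 = 864 + 0 = 864
Delta = -16 * (864) = -13824
Delta mod 11 = 3

Delta = 3 (mod 11)


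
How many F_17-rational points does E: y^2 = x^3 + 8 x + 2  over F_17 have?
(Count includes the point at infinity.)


For each x in F_17, count y with y^2 = x^3 + 8 x + 2 mod 17:
  x = 0: RHS = 2, y in [6, 11]  -> 2 point(s)
  x = 2: RHS = 9, y in [3, 14]  -> 2 point(s)
  x = 3: RHS = 2, y in [6, 11]  -> 2 point(s)
  x = 4: RHS = 13, y in [8, 9]  -> 2 point(s)
  x = 8: RHS = 0, y in [0]  -> 1 point(s)
  x = 9: RHS = 4, y in [2, 15]  -> 2 point(s)
  x = 13: RHS = 8, y in [5, 12]  -> 2 point(s)
  x = 14: RHS = 2, y in [6, 11]  -> 2 point(s)
Affine points: 15. Add the point at infinity: total = 16.

#E(F_17) = 16


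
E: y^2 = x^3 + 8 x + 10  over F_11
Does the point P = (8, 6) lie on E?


Check whether y^2 = x^3 + 8 x + 10 (mod 11) for (x, y) = (8, 6).
LHS: y^2 = 6^2 mod 11 = 3
RHS: x^3 + 8 x + 10 = 8^3 + 8*8 + 10 mod 11 = 3
LHS = RHS

Yes, on the curve


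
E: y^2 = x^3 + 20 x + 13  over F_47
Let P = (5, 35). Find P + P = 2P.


Doubling: s = (3 x1^2 + a) / (2 y1)
s = (3*5^2 + 20) / (2*35) mod 47 = 45
x3 = s^2 - 2 x1 mod 47 = 45^2 - 2*5 = 41
y3 = s (x1 - x3) - y1 mod 47 = 45 * (5 - 41) - 35 = 37

2P = (41, 37)


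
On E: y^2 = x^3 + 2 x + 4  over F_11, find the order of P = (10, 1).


Compute successive multiples of P until we hit O:
  1P = (10, 1)
  2P = (0, 2)
  3P = (2, 7)
  4P = (3, 2)
  5P = (7, 8)
  6P = (8, 9)
  7P = (9, 6)
  8P = (6, 1)
  ... (continuing to 17P)
  17P = O

ord(P) = 17


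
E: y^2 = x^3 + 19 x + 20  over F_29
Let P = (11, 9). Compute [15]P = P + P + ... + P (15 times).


k = 15 = 1111_2 (binary, LSB first: 1111)
Double-and-add from P = (11, 9):
  bit 0 = 1: acc = O + (11, 9) = (11, 9)
  bit 1 = 1: acc = (11, 9) + (12, 2) = (26, 9)
  bit 2 = 1: acc = (26, 9) + (21, 20) = (17, 6)
  bit 3 = 1: acc = (17, 6) + (23, 26) = (13, 17)

15P = (13, 17)


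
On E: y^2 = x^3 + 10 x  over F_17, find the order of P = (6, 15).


Compute successive multiples of P until we hit O:
  1P = (6, 15)
  2P = (4, 11)
  3P = (11, 9)
  4P = (13, 7)
  5P = (0, 0)
  6P = (13, 10)
  7P = (11, 8)
  8P = (4, 6)
  ... (continuing to 10P)
  10P = O

ord(P) = 10


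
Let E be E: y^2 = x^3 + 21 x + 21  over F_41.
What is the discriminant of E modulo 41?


4 a^3 + 27 b^2 = 4*21^3 + 27*21^2 = 37044 + 11907 = 48951
Delta = -16 * (48951) = -783216
Delta mod 41 = 7

Delta = 7 (mod 41)


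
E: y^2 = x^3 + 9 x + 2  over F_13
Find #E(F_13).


For each x in F_13, count y with y^2 = x^3 + 9 x + 2 mod 13:
  x = 1: RHS = 12, y in [5, 8]  -> 2 point(s)
  x = 3: RHS = 4, y in [2, 11]  -> 2 point(s)
  x = 5: RHS = 3, y in [4, 9]  -> 2 point(s)
  x = 6: RHS = 12, y in [5, 8]  -> 2 point(s)
  x = 8: RHS = 1, y in [1, 12]  -> 2 point(s)
  x = 10: RHS = 0, y in [0]  -> 1 point(s)
Affine points: 11. Add the point at infinity: total = 12.

#E(F_13) = 12


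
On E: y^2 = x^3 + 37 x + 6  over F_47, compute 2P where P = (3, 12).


Doubling: s = (3 x1^2 + a) / (2 y1)
s = (3*3^2 + 37) / (2*12) mod 47 = 34
x3 = s^2 - 2 x1 mod 47 = 34^2 - 2*3 = 22
y3 = s (x1 - x3) - y1 mod 47 = 34 * (3 - 22) - 12 = 0

2P = (22, 0)


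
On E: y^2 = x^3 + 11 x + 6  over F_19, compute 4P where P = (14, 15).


k = 4 = 100_2 (binary, LSB first: 001)
Double-and-add from P = (14, 15):
  bit 0 = 0: acc unchanged = O
  bit 1 = 0: acc unchanged = O
  bit 2 = 1: acc = O + (8, 13) = (8, 13)

4P = (8, 13)


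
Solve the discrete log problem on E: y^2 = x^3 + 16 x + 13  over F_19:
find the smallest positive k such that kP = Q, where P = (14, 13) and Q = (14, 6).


Enumerate multiples of P until we hit Q = (14, 6):
  1P = (14, 13)
  2P = (8, 8)
  3P = (13, 10)
  4P = (1, 7)
  5P = (5, 16)
  6P = (17, 7)
  7P = (11, 0)
  8P = (17, 12)
  9P = (5, 3)
  10P = (1, 12)
  11P = (13, 9)
  12P = (8, 11)
  13P = (14, 6)
Match found at i = 13.

k = 13


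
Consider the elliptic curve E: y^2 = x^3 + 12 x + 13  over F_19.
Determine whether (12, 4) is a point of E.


Check whether y^2 = x^3 + 12 x + 13 (mod 19) for (x, y) = (12, 4).
LHS: y^2 = 4^2 mod 19 = 16
RHS: x^3 + 12 x + 13 = 12^3 + 12*12 + 13 mod 19 = 4
LHS != RHS

No, not on the curve


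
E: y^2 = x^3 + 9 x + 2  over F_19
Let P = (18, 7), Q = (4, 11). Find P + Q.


P != Q, so use the chord formula.
s = (y2 - y1) / (x2 - x1) = (4) / (5) mod 19 = 16
x3 = s^2 - x1 - x2 mod 19 = 16^2 - 18 - 4 = 6
y3 = s (x1 - x3) - y1 mod 19 = 16 * (18 - 6) - 7 = 14

P + Q = (6, 14)


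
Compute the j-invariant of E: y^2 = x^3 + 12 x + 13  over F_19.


Delta = -16(4 a^3 + 27 b^2) mod 19 = 16
-1728 * (4 a)^3 = -1728 * (4*12)^3 mod 19 = 12
j = 12 * 16^(-1) mod 19 = 15

j = 15 (mod 19)


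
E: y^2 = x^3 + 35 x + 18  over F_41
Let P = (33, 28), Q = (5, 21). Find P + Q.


P != Q, so use the chord formula.
s = (y2 - y1) / (x2 - x1) = (34) / (13) mod 41 = 31
x3 = s^2 - x1 - x2 mod 41 = 31^2 - 33 - 5 = 21
y3 = s (x1 - x3) - y1 mod 41 = 31 * (33 - 21) - 28 = 16

P + Q = (21, 16)


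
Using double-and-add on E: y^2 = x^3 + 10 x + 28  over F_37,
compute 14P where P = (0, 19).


k = 14 = 1110_2 (binary, LSB first: 0111)
Double-and-add from P = (0, 19):
  bit 0 = 0: acc unchanged = O
  bit 1 = 1: acc = O + (26, 17) = (26, 17)
  bit 2 = 1: acc = (26, 17) + (23, 17) = (25, 20)
  bit 3 = 1: acc = (25, 20) + (32, 1) = (7, 21)

14P = (7, 21)


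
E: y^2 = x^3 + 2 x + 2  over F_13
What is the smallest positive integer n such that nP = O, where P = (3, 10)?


Compute successive multiples of P until we hit O:
  1P = (3, 10)
  2P = (4, 10)
  3P = (6, 3)
  4P = (8, 6)
  5P = (12, 5)
  6P = (2, 1)
  7P = (11, 9)
  8P = (11, 4)
  ... (continuing to 15P)
  15P = O

ord(P) = 15


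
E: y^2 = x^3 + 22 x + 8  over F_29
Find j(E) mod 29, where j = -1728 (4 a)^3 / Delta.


Delta = -16(4 a^3 + 27 b^2) mod 29 = 17
-1728 * (4 a)^3 = -1728 * (4*22)^3 mod 29 = 12
j = 12 * 17^(-1) mod 29 = 28

j = 28 (mod 29)


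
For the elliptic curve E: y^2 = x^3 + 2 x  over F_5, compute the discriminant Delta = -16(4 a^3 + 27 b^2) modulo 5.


4 a^3 + 27 b^2 = 4*2^3 + 27*0^2 = 32 + 0 = 32
Delta = -16 * (32) = -512
Delta mod 5 = 3

Delta = 3 (mod 5)


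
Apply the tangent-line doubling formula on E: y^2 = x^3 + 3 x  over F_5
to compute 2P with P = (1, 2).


Doubling: s = (3 x1^2 + a) / (2 y1)
s = (3*1^2 + 3) / (2*2) mod 5 = 4
x3 = s^2 - 2 x1 mod 5 = 4^2 - 2*1 = 4
y3 = s (x1 - x3) - y1 mod 5 = 4 * (1 - 4) - 2 = 1

2P = (4, 1)
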